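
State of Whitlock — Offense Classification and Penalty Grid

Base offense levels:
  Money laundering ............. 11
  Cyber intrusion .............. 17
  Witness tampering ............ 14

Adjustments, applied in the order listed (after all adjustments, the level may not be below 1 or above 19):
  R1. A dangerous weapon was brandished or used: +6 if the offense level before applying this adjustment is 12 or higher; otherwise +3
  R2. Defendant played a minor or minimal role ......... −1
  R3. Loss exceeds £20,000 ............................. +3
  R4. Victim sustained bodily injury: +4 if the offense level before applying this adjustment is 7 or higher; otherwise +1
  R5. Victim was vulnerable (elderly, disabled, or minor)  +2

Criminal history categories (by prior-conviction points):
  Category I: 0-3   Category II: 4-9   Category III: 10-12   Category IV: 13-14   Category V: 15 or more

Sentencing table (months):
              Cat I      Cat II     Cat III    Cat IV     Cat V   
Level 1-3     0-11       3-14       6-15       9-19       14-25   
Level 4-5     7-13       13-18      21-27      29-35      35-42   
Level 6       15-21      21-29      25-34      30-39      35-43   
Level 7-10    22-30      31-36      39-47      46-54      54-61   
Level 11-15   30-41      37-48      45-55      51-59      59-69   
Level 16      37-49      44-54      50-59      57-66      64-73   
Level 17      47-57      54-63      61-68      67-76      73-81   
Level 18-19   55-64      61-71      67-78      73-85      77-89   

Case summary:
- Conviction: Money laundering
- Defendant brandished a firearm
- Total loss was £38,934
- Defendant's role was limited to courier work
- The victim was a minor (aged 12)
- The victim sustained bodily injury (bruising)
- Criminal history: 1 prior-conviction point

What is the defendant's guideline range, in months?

55-64 months

Base offense level for money laundering: 11.
R1 applies (level before this adjustment is 11 < 12, so +3): 11 + 3 = 14.
R2 applies: 14 − 1 = 13.
R3 applies: 13 + 3 = 16.
R4 applies (level before this adjustment is 16 ≥ 7, so +4): 16 + 4 = 20.
R5 applies: 20 + 2 = 22.
Level 22 exceeds the maximum of 19; capped at 19.
Final offense level: 19.
Criminal history: 1 prior point → Category I (0-3).
Level 19 falls in the 18-19 band.
Grid: Level 18-19 × Category I = 55-64 months.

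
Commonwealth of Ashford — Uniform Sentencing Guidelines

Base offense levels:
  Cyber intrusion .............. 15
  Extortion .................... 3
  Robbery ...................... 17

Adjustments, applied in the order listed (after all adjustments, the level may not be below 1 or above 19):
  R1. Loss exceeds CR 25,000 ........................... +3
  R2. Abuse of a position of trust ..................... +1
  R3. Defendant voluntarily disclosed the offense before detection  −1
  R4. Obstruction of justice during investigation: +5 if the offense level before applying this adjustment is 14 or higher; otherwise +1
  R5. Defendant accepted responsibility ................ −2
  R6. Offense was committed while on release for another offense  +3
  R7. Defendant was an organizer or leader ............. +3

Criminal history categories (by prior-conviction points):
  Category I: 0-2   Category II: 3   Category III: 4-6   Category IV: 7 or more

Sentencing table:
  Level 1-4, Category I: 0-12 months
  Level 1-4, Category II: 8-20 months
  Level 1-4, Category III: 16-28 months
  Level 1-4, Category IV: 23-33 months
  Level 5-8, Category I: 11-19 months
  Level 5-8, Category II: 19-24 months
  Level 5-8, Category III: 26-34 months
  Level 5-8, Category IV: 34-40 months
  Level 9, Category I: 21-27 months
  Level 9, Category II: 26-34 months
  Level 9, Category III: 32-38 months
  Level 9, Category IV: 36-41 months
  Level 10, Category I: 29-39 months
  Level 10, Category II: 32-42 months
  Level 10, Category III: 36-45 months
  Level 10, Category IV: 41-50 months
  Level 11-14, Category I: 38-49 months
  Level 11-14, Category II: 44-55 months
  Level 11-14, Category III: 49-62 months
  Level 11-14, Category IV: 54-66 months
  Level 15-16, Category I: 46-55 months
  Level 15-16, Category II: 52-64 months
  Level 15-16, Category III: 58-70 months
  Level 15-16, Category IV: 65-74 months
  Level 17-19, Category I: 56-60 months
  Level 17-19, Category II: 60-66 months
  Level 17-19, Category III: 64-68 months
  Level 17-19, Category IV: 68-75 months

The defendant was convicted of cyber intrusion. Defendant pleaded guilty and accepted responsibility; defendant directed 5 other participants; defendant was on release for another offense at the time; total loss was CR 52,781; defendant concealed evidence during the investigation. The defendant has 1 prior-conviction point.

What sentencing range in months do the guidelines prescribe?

Base offense level for cyber intrusion: 15.
R1 applies: 15 + 3 = 18.
R3 does not apply.
R4 applies (level before this adjustment is 18 ≥ 14, so +5): 18 + 5 = 23.
R5 applies: 23 − 2 = 21.
R6 applies: 21 + 3 = 24.
R7 applies: 24 + 3 = 27.
Level 27 exceeds the maximum of 19; capped at 19.
Final offense level: 19.
Criminal history: 1 prior point → Category I (0-2).
Level 19 falls in the 17-19 band.
Grid: Level 17-19 × Category I = 56-60 months.

56-60 months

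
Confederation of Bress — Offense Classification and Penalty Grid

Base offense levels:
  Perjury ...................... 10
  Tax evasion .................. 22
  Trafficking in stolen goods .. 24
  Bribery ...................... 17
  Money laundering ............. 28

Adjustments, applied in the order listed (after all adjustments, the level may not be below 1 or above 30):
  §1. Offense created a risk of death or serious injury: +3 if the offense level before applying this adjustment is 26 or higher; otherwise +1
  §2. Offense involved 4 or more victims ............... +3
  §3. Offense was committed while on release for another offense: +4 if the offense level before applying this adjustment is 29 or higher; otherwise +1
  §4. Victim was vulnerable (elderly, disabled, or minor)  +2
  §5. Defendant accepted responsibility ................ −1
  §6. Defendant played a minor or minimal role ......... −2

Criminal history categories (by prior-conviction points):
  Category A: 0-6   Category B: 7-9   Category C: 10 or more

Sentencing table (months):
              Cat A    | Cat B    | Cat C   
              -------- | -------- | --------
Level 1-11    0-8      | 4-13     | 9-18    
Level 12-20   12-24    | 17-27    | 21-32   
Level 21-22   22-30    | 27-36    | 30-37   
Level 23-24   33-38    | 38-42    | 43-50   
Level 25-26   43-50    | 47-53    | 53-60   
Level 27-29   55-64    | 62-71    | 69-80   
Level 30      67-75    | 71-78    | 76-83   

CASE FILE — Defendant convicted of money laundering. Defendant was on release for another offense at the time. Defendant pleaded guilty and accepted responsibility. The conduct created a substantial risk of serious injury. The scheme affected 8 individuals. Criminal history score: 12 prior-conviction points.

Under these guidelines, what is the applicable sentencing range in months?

Base offense level for money laundering: 28.
§1 applies (level before this adjustment is 28 ≥ 26, so +3): 28 + 3 = 31.
§2 applies: 31 + 3 = 34.
§3 applies (level before this adjustment is 34 ≥ 29, so +4): 34 + 4 = 38.
§4 does not apply.
§5 applies: 38 − 1 = 37.
Level 37 exceeds the maximum of 30; capped at 30.
Final offense level: 30.
Criminal history: 12 prior points → Category C (10+).
Level 30 falls in the 30 band.
Grid: Level 30 × Category C = 76-83 months.

76-83 months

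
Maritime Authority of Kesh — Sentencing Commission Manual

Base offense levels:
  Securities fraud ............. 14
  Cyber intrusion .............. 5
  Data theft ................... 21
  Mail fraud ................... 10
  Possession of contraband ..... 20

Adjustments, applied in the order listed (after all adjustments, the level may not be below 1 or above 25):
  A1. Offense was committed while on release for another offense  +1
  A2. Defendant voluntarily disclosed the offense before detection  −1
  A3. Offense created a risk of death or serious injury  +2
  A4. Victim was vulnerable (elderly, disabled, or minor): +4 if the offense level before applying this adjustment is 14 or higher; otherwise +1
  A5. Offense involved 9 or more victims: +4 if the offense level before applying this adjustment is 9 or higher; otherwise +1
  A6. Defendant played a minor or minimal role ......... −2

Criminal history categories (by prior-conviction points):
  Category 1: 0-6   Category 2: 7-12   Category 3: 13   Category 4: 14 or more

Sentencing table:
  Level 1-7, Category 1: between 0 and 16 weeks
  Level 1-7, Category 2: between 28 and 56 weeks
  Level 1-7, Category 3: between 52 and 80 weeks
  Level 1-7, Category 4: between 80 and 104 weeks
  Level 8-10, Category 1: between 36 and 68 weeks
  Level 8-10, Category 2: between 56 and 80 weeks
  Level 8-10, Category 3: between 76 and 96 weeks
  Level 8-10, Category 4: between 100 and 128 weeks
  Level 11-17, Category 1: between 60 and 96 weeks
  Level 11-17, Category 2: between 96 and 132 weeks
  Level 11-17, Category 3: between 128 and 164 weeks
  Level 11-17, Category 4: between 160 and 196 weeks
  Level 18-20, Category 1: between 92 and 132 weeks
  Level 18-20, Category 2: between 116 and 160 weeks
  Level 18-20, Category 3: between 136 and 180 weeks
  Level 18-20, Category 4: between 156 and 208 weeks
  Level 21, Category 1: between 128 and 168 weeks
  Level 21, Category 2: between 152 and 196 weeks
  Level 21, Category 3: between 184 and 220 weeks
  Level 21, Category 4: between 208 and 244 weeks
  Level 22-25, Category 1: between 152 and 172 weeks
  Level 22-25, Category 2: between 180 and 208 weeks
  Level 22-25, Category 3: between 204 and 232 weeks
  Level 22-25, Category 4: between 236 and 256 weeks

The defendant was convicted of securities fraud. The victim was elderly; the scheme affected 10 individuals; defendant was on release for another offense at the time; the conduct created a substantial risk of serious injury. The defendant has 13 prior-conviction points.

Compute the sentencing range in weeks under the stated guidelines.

204-232 weeks

Base offense level for securities fraud: 14.
A1 applies: 14 + 1 = 15.
A3 applies: 15 + 2 = 17.
A4 applies (level before this adjustment is 17 ≥ 14, so +4): 17 + 4 = 21.
A5 applies (level before this adjustment is 21 ≥ 9, so +4): 21 + 4 = 25.
Final offense level: 25.
Criminal history: 13 prior points → Category 3 (13).
Level 25 falls in the 22-25 band.
Grid: Level 22-25 × Category 3 = 204-232 weeks.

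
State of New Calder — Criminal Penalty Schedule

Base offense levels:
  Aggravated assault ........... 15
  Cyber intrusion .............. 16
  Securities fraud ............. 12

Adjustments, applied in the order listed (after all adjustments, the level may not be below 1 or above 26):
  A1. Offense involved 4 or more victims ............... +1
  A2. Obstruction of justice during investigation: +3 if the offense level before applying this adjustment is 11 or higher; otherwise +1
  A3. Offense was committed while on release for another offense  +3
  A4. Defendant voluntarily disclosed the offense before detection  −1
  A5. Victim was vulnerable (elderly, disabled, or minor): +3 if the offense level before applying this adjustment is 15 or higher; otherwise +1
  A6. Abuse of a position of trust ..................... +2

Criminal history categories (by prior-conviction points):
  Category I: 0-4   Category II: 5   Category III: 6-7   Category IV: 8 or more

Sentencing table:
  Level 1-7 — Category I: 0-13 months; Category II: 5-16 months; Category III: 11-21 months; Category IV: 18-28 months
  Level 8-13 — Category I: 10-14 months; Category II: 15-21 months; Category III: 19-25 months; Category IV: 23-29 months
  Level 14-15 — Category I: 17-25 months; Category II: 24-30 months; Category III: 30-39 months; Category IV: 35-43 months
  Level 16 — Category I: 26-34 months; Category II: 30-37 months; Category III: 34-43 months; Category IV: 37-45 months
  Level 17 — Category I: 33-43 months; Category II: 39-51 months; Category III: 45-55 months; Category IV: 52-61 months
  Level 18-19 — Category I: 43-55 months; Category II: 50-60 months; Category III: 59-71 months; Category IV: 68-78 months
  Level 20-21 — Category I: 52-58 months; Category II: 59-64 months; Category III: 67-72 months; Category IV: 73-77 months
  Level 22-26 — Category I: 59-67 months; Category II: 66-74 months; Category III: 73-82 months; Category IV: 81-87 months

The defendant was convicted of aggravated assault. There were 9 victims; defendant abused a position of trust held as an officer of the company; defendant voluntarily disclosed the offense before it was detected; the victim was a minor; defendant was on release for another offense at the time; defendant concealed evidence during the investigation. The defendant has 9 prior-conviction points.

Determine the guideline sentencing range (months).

Base offense level for aggravated assault: 15.
A1 applies: 15 + 1 = 16.
A2 applies (level before this adjustment is 16 ≥ 11, so +3): 16 + 3 = 19.
A3 applies: 19 + 3 = 22.
A4 applies: 22 − 1 = 21.
A5 applies (level before this adjustment is 21 ≥ 15, so +3): 21 + 3 = 24.
A6 applies: 24 + 2 = 26.
Final offense level: 26.
Criminal history: 9 prior points → Category IV (8+).
Level 26 falls in the 22-26 band.
Grid: Level 22-26 × Category IV = 81-87 months.

81-87 months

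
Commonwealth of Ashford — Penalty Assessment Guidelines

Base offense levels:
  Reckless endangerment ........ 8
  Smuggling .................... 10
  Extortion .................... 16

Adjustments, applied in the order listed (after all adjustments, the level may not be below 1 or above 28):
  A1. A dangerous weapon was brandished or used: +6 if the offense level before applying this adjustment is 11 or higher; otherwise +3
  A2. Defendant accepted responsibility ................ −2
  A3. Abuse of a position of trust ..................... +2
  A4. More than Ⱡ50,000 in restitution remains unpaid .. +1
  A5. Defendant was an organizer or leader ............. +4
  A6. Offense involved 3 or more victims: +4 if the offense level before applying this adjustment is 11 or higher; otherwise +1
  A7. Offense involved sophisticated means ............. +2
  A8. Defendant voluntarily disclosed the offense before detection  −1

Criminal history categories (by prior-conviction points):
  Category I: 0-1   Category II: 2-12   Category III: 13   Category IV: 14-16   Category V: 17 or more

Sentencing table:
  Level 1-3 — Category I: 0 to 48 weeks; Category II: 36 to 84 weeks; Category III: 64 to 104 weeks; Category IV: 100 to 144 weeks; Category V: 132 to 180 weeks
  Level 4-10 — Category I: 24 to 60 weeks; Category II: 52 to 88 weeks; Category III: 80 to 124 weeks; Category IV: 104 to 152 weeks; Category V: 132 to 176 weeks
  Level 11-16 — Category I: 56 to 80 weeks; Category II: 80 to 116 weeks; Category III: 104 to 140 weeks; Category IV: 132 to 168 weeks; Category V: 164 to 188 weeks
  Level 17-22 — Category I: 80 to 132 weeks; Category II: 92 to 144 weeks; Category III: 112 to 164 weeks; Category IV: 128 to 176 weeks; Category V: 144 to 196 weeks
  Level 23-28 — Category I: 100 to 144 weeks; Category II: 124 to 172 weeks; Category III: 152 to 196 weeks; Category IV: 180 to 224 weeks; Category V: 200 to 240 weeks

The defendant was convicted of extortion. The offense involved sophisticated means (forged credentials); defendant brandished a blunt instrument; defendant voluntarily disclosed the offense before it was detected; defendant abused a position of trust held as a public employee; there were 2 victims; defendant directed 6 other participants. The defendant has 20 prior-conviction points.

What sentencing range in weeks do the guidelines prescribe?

200-240 weeks

Base offense level for extortion: 16.
A1 applies (level before this adjustment is 16 ≥ 11, so +6): 16 + 6 = 22.
A3 applies: 22 + 2 = 24.
A4 does not apply.
A5 applies: 24 + 4 = 28.
A6 does not apply.
A7 applies: 28 + 2 = 30.
A8 applies: 30 − 1 = 29.
Level 29 exceeds the maximum of 28; capped at 28.
Final offense level: 28.
Criminal history: 20 prior points → Category V (17+).
Level 28 falls in the 23-28 band.
Grid: Level 23-28 × Category V = 200-240 weeks.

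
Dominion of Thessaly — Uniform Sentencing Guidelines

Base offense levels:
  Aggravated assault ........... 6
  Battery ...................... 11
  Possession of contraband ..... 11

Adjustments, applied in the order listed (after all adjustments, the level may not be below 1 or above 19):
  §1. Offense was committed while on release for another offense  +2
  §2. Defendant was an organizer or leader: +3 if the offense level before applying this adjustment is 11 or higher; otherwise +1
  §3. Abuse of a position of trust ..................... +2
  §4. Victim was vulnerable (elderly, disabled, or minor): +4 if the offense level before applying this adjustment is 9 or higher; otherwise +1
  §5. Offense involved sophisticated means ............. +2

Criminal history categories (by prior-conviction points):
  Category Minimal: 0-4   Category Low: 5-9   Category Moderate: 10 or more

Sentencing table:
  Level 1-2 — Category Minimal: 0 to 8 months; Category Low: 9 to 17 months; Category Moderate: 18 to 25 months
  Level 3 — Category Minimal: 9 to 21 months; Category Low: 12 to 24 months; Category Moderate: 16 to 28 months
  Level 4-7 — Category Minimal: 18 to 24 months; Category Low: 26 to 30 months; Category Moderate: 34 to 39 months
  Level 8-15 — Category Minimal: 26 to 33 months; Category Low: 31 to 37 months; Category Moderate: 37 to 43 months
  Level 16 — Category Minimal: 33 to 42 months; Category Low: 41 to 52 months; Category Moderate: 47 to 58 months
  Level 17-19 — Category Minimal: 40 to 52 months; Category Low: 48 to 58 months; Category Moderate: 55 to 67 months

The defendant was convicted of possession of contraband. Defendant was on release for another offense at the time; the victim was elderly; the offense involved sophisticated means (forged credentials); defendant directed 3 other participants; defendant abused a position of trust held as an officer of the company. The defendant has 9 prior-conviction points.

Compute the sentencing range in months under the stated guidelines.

Base offense level for possession of contraband: 11.
§1 applies: 11 + 2 = 13.
§2 applies (level before this adjustment is 13 ≥ 11, so +3): 13 + 3 = 16.
§3 applies: 16 + 2 = 18.
§4 applies (level before this adjustment is 18 ≥ 9, so +4): 18 + 4 = 22.
§5 applies: 22 + 2 = 24.
Level 24 exceeds the maximum of 19; capped at 19.
Final offense level: 19.
Criminal history: 9 prior points → Category Low (5-9).
Level 19 falls in the 17-19 band.
Grid: Level 17-19 × Category Low = 48-58 months.

48-58 months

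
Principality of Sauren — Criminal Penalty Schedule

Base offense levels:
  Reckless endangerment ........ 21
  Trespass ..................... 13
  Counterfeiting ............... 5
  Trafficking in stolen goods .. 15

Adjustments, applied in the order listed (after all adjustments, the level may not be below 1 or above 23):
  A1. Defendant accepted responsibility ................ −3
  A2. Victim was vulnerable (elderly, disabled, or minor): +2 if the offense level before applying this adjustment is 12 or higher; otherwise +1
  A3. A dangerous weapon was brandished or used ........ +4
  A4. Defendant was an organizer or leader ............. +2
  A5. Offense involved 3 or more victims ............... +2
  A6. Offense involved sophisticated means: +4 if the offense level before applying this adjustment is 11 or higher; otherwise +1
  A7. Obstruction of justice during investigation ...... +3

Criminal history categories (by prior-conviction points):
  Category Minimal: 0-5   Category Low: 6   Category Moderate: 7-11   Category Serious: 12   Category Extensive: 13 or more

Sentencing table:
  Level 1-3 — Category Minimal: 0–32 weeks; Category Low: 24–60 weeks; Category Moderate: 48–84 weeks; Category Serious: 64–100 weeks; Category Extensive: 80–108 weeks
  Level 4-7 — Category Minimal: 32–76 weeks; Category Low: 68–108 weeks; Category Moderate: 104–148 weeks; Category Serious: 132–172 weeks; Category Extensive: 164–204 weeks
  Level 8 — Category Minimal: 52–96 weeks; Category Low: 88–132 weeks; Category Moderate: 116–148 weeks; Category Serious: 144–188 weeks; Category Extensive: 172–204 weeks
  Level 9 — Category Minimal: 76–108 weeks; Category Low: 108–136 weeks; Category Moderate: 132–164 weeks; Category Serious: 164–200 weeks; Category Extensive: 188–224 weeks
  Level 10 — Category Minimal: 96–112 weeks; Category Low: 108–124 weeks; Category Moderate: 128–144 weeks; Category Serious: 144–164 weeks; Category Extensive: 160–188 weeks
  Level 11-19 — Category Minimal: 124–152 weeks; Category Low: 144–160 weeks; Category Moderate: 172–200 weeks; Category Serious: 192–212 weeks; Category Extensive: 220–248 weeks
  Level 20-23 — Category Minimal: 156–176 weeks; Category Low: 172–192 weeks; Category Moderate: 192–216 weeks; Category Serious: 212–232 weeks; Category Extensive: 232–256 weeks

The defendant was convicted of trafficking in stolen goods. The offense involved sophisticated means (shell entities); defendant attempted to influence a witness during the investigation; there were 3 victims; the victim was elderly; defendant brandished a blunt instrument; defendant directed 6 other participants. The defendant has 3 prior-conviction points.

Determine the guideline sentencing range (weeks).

Base offense level for trafficking in stolen goods: 15.
A2 applies (level before this adjustment is 15 ≥ 12, so +2): 15 + 2 = 17.
A3 applies: 17 + 4 = 21.
A4 applies: 21 + 2 = 23.
A5 applies: 23 + 2 = 25.
A6 applies (level before this adjustment is 25 ≥ 11, so +4): 25 + 4 = 29.
A7 applies: 29 + 3 = 32.
Level 32 exceeds the maximum of 23; capped at 23.
Final offense level: 23.
Criminal history: 3 prior points → Category Minimal (0-5).
Level 23 falls in the 20-23 band.
Grid: Level 20-23 × Category Minimal = 156-176 weeks.

156-176 weeks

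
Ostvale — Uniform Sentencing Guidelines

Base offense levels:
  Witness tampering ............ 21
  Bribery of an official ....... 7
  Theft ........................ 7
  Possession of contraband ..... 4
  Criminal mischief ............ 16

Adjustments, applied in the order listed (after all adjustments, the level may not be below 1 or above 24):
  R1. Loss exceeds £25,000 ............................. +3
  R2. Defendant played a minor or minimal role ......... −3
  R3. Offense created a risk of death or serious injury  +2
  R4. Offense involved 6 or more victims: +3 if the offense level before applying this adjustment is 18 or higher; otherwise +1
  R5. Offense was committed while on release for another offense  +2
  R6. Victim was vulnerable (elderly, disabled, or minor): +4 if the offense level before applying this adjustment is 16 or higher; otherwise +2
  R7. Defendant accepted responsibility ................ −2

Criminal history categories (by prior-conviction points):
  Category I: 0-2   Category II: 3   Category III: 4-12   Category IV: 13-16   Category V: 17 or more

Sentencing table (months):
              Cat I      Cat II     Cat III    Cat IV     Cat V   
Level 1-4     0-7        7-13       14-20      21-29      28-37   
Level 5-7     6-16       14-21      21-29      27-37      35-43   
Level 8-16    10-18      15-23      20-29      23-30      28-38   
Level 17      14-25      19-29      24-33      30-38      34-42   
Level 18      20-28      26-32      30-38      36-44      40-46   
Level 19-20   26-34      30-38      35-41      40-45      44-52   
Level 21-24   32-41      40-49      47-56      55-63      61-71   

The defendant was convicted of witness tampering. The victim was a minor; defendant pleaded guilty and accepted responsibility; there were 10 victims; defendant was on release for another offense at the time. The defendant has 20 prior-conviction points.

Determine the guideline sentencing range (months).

61-71 months

Base offense level for witness tampering: 21.
R1 does not apply.
R4 applies (level before this adjustment is 21 ≥ 18, so +3): 21 + 3 = 24.
R5 applies: 24 + 2 = 26.
R6 applies (level before this adjustment is 26 ≥ 16, so +4): 26 + 4 = 30.
R7 applies: 30 − 2 = 28.
Level 28 exceeds the maximum of 24; capped at 24.
Final offense level: 24.
Criminal history: 20 prior points → Category V (17+).
Level 24 falls in the 21-24 band.
Grid: Level 21-24 × Category V = 61-71 months.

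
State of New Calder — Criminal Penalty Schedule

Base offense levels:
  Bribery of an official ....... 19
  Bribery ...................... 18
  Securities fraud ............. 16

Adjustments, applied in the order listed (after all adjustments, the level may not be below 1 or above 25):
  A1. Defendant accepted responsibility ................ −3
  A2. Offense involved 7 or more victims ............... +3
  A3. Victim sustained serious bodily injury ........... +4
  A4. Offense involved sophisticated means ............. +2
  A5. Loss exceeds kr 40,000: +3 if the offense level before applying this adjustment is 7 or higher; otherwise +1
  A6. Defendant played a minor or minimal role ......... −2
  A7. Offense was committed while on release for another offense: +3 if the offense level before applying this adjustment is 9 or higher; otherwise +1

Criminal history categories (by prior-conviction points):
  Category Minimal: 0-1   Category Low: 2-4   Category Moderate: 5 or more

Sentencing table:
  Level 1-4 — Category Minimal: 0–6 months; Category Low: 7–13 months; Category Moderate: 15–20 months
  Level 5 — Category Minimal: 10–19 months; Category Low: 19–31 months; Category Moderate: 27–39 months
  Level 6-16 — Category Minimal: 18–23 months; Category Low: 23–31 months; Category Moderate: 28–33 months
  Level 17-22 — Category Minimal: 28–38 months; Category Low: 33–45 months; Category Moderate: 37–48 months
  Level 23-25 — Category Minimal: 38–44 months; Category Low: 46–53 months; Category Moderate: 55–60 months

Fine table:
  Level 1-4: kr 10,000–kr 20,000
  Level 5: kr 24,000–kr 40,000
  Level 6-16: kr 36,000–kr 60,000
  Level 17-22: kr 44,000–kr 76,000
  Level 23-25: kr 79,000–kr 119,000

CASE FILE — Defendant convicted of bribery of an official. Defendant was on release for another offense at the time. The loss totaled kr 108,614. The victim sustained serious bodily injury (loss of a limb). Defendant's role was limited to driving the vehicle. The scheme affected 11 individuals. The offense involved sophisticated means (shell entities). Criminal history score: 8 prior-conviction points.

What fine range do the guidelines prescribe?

Base offense level for bribery of an official: 19.
A1 does not apply.
A2 applies: 19 + 3 = 22.
A3 applies: 22 + 4 = 26.
A4 applies: 26 + 2 = 28.
A5 applies (level before this adjustment is 28 ≥ 7, so +3): 28 + 3 = 31.
A6 applies: 31 − 2 = 29.
A7 applies (level before this adjustment is 29 ≥ 9, so +3): 29 + 3 = 32.
Level 32 exceeds the maximum of 25; capped at 25.
Final offense level: 25.
Level 25 falls in the 23-25 band.
Fine table: Level 23-25 → kr 79,000–kr 119,000.

kr 79,000–kr 119,000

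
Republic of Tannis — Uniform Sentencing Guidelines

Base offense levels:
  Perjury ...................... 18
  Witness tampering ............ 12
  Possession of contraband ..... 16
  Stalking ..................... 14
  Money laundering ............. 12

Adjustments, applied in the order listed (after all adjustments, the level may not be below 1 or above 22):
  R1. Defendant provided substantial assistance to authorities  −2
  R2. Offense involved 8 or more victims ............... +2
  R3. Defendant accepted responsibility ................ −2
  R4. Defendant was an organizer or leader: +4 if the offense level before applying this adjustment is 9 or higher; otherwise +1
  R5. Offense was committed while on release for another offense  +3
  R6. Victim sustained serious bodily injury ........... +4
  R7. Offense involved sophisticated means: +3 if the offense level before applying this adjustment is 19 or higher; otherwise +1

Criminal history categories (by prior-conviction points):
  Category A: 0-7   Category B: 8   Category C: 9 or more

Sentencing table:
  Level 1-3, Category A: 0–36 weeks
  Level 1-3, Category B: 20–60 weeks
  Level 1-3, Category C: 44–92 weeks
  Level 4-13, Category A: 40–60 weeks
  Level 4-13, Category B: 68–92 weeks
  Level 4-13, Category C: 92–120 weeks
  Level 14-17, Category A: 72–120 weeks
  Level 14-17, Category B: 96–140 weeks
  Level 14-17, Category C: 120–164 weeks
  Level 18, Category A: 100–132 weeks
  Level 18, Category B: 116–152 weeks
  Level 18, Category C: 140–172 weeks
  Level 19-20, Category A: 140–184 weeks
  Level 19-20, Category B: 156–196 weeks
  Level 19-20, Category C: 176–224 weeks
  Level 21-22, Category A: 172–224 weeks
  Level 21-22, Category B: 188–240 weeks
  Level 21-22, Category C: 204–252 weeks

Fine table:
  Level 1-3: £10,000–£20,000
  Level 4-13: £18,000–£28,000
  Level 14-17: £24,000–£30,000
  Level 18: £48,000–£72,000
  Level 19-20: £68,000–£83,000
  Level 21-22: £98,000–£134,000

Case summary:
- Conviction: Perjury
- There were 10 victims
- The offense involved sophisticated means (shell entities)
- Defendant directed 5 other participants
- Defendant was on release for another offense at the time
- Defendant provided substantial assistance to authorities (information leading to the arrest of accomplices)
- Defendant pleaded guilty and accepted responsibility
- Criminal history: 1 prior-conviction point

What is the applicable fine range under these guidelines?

Base offense level for perjury: 18.
R1 applies: 18 − 2 = 16.
R2 applies: 16 + 2 = 18.
R3 applies: 18 − 2 = 16.
R4 applies (level before this adjustment is 16 ≥ 9, so +4): 16 + 4 = 20.
R5 applies: 20 + 3 = 23.
R6 does not apply.
R7 applies (level before this adjustment is 23 ≥ 19, so +3): 23 + 3 = 26.
Level 26 exceeds the maximum of 22; capped at 22.
Final offense level: 22.
Level 22 falls in the 21-22 band.
Fine table: Level 21-22 → £98,000–£134,000.

£98,000–£134,000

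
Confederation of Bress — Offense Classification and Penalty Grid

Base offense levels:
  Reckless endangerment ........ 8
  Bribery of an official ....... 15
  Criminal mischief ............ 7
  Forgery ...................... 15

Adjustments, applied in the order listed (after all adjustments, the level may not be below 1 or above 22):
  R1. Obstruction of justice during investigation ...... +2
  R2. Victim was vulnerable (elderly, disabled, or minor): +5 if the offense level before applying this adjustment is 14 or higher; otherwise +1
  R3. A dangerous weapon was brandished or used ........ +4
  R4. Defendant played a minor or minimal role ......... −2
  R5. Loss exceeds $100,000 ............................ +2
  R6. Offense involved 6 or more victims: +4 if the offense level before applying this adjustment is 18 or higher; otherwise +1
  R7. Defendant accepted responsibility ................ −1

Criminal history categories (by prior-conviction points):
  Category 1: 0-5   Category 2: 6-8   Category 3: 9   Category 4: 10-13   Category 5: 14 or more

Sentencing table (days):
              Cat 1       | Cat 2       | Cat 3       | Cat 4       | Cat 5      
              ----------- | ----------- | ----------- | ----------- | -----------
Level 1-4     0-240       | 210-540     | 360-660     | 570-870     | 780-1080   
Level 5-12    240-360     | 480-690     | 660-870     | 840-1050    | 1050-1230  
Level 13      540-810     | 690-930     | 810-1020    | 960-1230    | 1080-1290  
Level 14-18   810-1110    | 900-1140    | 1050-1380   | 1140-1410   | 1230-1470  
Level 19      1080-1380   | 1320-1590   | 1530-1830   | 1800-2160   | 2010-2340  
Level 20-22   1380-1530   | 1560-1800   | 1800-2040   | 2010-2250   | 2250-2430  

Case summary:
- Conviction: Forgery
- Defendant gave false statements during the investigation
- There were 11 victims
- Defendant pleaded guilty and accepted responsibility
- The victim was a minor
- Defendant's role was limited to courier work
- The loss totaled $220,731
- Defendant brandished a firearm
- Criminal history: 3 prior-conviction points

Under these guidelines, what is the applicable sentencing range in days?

Base offense level for forgery: 15.
R1 applies: 15 + 2 = 17.
R2 applies (level before this adjustment is 17 ≥ 14, so +5): 17 + 5 = 22.
R3 applies: 22 + 4 = 26.
R4 applies: 26 − 2 = 24.
R5 applies: 24 + 2 = 26.
R6 applies (level before this adjustment is 26 ≥ 18, so +4): 26 + 4 = 30.
R7 applies: 30 − 1 = 29.
Level 29 exceeds the maximum of 22; capped at 22.
Final offense level: 22.
Criminal history: 3 prior points → Category 1 (0-5).
Level 22 falls in the 20-22 band.
Grid: Level 20-22 × Category 1 = 1380-1530 days.

1380-1530 days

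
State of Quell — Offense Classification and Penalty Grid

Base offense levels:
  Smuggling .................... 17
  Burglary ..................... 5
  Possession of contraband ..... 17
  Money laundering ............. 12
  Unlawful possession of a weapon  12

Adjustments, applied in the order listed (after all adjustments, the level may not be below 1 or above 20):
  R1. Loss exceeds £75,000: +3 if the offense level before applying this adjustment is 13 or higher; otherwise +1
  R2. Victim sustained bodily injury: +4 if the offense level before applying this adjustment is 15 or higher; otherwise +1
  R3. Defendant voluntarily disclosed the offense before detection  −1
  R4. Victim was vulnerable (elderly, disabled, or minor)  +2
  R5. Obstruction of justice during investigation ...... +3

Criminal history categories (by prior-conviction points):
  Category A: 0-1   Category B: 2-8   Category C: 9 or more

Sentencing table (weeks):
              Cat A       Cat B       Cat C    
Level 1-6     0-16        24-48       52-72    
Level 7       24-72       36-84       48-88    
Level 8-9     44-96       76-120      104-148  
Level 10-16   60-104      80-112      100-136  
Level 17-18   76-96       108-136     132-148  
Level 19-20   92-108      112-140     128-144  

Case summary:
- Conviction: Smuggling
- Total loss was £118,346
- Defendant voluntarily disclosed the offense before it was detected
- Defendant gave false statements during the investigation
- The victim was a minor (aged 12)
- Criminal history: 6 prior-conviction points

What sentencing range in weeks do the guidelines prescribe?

Base offense level for smuggling: 17.
R1 applies (level before this adjustment is 17 ≥ 13, so +3): 17 + 3 = 20.
R3 applies: 20 − 1 = 19.
R4 applies: 19 + 2 = 21.
R5 applies: 21 + 3 = 24.
Level 24 exceeds the maximum of 20; capped at 20.
Final offense level: 20.
Criminal history: 6 prior points → Category B (2-8).
Level 20 falls in the 19-20 band.
Grid: Level 19-20 × Category B = 112-140 weeks.

112-140 weeks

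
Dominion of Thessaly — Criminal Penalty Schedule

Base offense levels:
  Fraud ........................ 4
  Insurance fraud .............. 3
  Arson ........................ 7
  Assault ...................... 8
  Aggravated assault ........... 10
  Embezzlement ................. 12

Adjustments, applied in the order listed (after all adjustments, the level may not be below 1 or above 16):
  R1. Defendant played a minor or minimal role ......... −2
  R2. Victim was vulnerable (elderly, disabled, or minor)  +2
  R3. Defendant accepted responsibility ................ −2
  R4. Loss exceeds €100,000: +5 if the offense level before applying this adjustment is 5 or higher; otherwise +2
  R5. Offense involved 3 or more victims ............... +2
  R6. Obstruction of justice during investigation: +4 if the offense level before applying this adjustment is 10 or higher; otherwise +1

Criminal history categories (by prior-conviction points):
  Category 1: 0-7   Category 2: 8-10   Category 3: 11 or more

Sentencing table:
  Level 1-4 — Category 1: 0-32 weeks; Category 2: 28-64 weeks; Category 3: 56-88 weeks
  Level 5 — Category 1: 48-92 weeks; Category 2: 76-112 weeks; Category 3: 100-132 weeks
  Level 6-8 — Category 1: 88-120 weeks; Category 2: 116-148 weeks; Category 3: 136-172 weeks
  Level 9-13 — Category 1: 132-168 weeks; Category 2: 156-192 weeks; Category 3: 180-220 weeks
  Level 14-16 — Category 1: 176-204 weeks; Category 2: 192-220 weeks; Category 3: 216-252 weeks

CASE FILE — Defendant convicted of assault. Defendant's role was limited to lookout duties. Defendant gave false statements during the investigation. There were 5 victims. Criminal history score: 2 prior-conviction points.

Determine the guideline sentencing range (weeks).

Base offense level for assault: 8.
R1 applies: 8 − 2 = 6.
R2 does not apply.
R3 does not apply.
R5 applies: 6 + 2 = 8.
R6 applies (level before this adjustment is 8 < 10, so +1): 8 + 1 = 9.
Final offense level: 9.
Criminal history: 2 prior points → Category 1 (0-7).
Level 9 falls in the 9-13 band.
Grid: Level 9-13 × Category 1 = 132-168 weeks.

132-168 weeks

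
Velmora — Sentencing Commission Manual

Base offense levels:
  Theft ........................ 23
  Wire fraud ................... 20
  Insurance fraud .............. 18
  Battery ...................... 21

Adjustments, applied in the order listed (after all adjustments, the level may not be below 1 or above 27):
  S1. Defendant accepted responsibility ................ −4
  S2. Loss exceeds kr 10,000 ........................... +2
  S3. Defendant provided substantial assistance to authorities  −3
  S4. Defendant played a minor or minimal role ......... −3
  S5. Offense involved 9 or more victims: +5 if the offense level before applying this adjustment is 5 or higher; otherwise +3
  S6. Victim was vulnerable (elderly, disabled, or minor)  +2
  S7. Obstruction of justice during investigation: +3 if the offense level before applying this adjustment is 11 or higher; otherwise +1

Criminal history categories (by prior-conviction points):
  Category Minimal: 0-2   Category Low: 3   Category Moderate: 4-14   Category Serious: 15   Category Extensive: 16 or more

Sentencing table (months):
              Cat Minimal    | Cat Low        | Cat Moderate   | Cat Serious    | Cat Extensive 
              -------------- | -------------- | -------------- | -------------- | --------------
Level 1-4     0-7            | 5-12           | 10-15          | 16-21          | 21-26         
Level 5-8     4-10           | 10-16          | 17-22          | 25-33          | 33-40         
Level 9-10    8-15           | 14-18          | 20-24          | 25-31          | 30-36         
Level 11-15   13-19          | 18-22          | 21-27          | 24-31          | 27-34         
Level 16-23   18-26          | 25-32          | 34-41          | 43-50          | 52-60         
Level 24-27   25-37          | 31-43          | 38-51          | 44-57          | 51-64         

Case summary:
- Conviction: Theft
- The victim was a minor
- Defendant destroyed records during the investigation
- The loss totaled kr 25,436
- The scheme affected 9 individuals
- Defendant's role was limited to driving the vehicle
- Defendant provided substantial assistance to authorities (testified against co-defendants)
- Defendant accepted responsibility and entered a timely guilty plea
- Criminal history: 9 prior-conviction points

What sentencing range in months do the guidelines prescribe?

38-51 months

Base offense level for theft: 23.
S1 applies: 23 − 4 = 19.
S2 applies: 19 + 2 = 21.
S3 applies: 21 − 3 = 18.
S4 applies: 18 − 3 = 15.
S5 applies (level before this adjustment is 15 ≥ 5, so +5): 15 + 5 = 20.
S6 applies: 20 + 2 = 22.
S7 applies (level before this adjustment is 22 ≥ 11, so +3): 22 + 3 = 25.
Final offense level: 25.
Criminal history: 9 prior points → Category Moderate (4-14).
Level 25 falls in the 24-27 band.
Grid: Level 24-27 × Category Moderate = 38-51 months.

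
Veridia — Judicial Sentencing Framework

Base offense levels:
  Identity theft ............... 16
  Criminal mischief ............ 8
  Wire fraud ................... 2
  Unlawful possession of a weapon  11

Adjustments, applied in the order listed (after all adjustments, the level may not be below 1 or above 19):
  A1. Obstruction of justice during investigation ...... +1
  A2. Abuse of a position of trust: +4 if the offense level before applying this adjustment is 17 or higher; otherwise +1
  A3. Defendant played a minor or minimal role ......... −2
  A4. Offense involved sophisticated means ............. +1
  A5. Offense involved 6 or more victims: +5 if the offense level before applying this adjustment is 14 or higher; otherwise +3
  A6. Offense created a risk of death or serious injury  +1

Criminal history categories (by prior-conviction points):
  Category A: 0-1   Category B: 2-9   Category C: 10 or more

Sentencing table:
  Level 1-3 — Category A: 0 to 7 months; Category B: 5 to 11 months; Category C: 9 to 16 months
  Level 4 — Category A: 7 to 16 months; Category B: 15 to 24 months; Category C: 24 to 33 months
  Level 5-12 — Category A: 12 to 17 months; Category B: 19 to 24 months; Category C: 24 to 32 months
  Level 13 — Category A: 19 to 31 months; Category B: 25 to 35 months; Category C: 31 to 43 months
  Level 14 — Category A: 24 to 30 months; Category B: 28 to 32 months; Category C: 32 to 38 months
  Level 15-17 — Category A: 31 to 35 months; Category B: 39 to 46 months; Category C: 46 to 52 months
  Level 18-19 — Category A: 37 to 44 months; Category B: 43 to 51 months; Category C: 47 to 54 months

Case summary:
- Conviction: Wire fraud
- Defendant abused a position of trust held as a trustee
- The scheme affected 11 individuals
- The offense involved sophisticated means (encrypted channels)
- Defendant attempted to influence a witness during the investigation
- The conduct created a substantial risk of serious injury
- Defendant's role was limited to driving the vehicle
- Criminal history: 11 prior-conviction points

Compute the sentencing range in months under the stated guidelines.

24-32 months

Base offense level for wire fraud: 2.
A1 applies: 2 + 1 = 3.
A2 applies (level before this adjustment is 3 < 17, so +1): 3 + 1 = 4.
A3 applies: 4 − 2 = 2.
A4 applies: 2 + 1 = 3.
A5 applies (level before this adjustment is 3 < 14, so +3): 3 + 3 = 6.
A6 applies: 6 + 1 = 7.
Final offense level: 7.
Criminal history: 11 prior points → Category C (10+).
Level 7 falls in the 5-12 band.
Grid: Level 5-12 × Category C = 24-32 months.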